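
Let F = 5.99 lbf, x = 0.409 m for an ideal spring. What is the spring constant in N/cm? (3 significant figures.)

Rearranging F = k·x for k: k = F/x.
F = 5.99 lbf = 26.64 N; x = 0.409 m.
k = 65.15 N/m
65.15 N/m × (1 N/cm / 100.0 N/m) = 0.6515 N/cm

0.651 N/cm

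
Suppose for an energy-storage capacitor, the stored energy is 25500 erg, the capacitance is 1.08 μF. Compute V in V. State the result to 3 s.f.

68.7 V

Rearranging: V = √(2E/C).
E = 25500 erg = 0.002550 J; C = 1.08 μF = 1.080×10^-6 F.
V = 68.72 V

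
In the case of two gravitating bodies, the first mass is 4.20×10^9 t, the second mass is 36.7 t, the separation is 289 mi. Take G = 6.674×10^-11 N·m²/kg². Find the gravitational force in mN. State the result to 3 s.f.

0.0476 mN

From Newton's law of gravitation: F = Gm₁m₂/r².
m₁ = 4.20×10^9 t = 4.200×10^12 kg; m₂ = 36.7 t = 36700 kg; r = 289 mi = 4.651×10^5 m; G = 6.674×10^-11 N·m²/kg².
F = 4.756×10^-5 N  (the unit combination reduces to kg·m/s² = N)
4.756×10^-5 N × (1 mN / 0.001000 N) = 0.04756 mN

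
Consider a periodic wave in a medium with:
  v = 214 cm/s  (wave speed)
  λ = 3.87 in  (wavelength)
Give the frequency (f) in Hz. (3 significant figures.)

21.8 Hz

Rearranging v = f·λ for f: f = v/λ.
v = 214 cm/s = 2.140 m/s; λ = 3.87 in = 0.09830 m.
f = 21.77 Hz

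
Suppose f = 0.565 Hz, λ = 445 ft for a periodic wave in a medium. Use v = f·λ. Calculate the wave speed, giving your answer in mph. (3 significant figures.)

171 mph

v is given directly by: v = fλ.
f = 0.565 Hz; λ = 445 ft = 135.6 m.
v = 76.63 m/s
76.63 m/s × (1 mph / 0.4470 m/s) = 171.4 mph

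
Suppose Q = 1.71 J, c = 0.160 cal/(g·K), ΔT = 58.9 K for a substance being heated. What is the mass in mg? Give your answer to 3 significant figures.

43.4 mg

Solving Q = m·c·ΔT for m: m = Q/(c·ΔT).
Q = 1.71 J; c = 0.160 cal/(g·K) = 669.4 J/(kg·K); ΔT = 58.9 K.
m = 4.337×10^-5 kg
4.337×10^-5 kg × (1 mg / 1.000×10^-6 kg) = 43.37 mg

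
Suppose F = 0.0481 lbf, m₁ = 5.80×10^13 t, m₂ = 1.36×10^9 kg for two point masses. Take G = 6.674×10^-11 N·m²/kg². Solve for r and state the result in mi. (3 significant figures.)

Solving F = G·m₁·m₂/r² for r: r = √(G·m₁m₂/F).
F = 0.0481 lbf = 0.2140 N; m₁ = 5.80×10^13 t = 5.800×10^16 kg; m₂ = 1.36×10^9 kg; G = 6.674×10^-11 N·m²/kg².
r = 1.569×10^8 m
1.569×10^8 m × (1 mi / 1609 m) = 97468 mi

97500 mi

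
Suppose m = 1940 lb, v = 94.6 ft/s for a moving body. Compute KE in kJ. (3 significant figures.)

KE is given directly by: KE = ½mv².
m = 1940 lb = 880.0 kg; v = 94.6 ft/s = 28.83 m/s.
KE = 3.658×10^5 J  (the unit combination reduces to kg·m²/s² = J)
3.658×10^5 J × (1 kJ / 1000 J) = 365.8 kJ

366 kJ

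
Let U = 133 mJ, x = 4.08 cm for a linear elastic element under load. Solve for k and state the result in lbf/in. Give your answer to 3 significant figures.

0.912 lbf/in

Solving U = ½k·x² for k: k = 2U/x².
U = 133 mJ = 0.1330 J; x = 4.08 cm = 0.04080 m.
k = 159.8 N/m
159.8 N/m × (1 lbf/in / 175.1 N/m) = 0.9124 lbf/in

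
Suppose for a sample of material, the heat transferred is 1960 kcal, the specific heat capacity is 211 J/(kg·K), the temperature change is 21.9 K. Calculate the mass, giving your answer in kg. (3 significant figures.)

Rearranging Q = m·c·ΔT for m: m = Q/(c·ΔT).
Q = 1960 kcal = 8.201×10^6 J; c = 211 J/(kg·K); ΔT = 21.9 K.
m = 1775 kg

1770 kg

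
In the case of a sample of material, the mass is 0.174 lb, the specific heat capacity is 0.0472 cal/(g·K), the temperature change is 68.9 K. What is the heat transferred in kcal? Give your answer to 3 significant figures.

0.257 kcal

Directly: Q = mcΔT.
m = 0.174 lb = 0.07893 kg; c = 0.0472 cal/(g·K) = 197.5 J/(kg·K); ΔT = 68.9 K.
Q = 1074 J
1074 J × (1 kcal / 4184 J) = 0.2567 kcal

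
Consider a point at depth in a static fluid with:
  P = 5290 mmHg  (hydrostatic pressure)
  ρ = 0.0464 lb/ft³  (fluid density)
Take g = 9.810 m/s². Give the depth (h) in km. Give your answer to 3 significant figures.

Solving P = ρ·g·h for h: h = P/(ρ·g).
P = 5290 mmHg = 7.053×10^5 Pa; ρ = 0.0464 lb/ft³ = 0.7433 kg/m³; g = 9.810 m/s².
h = 96727 m
96727 m × (1 km / 1000 m) = 96.73 km

96.7 km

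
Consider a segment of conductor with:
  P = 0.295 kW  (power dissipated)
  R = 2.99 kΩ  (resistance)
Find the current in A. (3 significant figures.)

0.314 A

Rearranging P = I²R for I: I = √(P/R).
P = 0.295 kW = 295.0 W; R = 2.99 kΩ = 2990 Ω.
I = 0.3141 A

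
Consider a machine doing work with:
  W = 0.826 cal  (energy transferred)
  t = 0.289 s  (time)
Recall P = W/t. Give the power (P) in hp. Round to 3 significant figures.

P is given directly by: P = W/t.
W = 0.826 cal = 3.456 J; t = 0.289 s.
P = 11.96 W
11.96 W × (1 hp / 745.7 W) = 0.01604 hp

0.0160 hp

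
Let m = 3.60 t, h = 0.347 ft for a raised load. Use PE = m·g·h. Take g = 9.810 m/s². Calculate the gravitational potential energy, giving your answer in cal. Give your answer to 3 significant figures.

Directly: PE = mgh.
m = 3.60 t = 3600 kg; h = 0.347 ft = 0.1058 m; g = 9.810 m/s².
PE = 3735 J
3735 J × (1 cal / 4.184 J) = 892.7 cal

893 cal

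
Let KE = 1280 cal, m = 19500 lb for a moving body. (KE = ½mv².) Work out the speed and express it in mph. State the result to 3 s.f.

2.46 mph

Solving KE = ½mv² for v: v = √(2·KE/m).
KE = 1280 cal = 5356 J; m = 19500 lb = 8845 kg.
v = 1.100 m/s
1.100 m/s × (1 mph / 0.4470 m/s) = 2.462 mph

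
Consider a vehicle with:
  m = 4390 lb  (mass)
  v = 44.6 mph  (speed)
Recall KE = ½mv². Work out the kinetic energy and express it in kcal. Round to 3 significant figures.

94.6 kcal

KE is given directly by: KE = ½mv².
m = 4390 lb = 1991 kg; v = 44.6 mph = 19.94 m/s.
KE = 3.958×10^5 J
3.958×10^5 J × (1 kcal / 4184 J) = 94.60 kcal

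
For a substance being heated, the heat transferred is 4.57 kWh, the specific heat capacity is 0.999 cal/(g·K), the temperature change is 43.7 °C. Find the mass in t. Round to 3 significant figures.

Rearranging: m = Q/(c·ΔT).
Q = 4.57 kWh = 1.645×10^7 J; c = 0.999 cal/(g·K) = 4180 J/(kg·K); ΔT = 43.7 °C = 43.70 K.
m = 90.07 kg
90.07 kg × (1 t / 1000 kg) = 0.09007 t

0.0901 t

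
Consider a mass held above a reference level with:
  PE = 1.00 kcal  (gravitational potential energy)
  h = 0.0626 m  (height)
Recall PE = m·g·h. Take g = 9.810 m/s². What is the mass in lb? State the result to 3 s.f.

15000 lb

Rearranging PE = m·g·h for m: m = PE/(g·h).
PE = 1.00 kcal = 4184 J; h = 0.0626 m; g = 9.810 m/s².
m = 6813 kg
6813 kg × (1 lb / 0.4536 kg) = 15020 lb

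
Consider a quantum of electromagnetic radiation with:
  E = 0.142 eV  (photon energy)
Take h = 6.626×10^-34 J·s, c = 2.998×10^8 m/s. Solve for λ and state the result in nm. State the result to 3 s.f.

Rearranging: λ = hc/E.
E = 0.142 eV = 2.275×10^-20 J; h = 6.626×10^-34 J·s; c = 2.998×10^8 m/s.
λ = 8.731×10^-6 m
8.731×10^-6 m × (1 nm / 1.000×10^-9 m) = 8731 nm

8730 nm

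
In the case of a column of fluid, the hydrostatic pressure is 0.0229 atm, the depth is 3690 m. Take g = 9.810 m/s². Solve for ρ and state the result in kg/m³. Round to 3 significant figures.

Solving P = ρ·g·h for ρ: ρ = P/(g·h).
P = 0.0229 atm = 2320 Pa; h = 3690 m; g = 9.810 m/s².
ρ = 0.06410 kg/m³

0.0641 kg/m³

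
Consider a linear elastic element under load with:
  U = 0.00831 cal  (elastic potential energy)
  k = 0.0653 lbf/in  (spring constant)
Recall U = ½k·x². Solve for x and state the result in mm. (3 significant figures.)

Rearranging U = ½k·x² for x: x = √(2U/k).
U = 0.00831 cal = 0.03477 J; k = 0.0653 lbf/in = 11.44 N/m.
x = 0.07798 m
0.07798 m × (1 mm / 0.001000 m) = 77.98 mm

78.0 mm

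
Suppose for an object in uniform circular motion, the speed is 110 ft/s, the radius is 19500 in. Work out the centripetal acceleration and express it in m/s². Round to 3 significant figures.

Directly: a = v²/r.
v = 110 ft/s = 33.53 m/s; r = 19500 in = 495.3 m.
a = 2.270 m/s²

2.27 m/s²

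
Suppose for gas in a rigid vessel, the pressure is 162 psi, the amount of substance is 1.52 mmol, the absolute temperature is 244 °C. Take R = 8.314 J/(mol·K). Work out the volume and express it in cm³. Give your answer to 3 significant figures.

5.85 cm³

Solving PV = nRT for V: V = nRT/P.
P = 162 psi = 1.117×10^6 Pa; n = 1.52 mmol = 0.001520 mol; T = 244 °C = 517.1 K; R = 8.314 J/(mol·K).
V = 5.851×10^-6 m³
5.851×10^-6 m³ × (1 cm³ / 1.000×10^-6 m³) = 5.851 cm³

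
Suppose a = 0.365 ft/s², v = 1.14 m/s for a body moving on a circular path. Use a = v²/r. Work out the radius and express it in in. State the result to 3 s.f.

460 in

Rearranging: r = v²/a.
a = 0.365 ft/s² = 0.1113 m/s²; v = 1.14 m/s.
r = 11.68 m
11.68 m × (1 in / 0.02540 m) = 459.9 in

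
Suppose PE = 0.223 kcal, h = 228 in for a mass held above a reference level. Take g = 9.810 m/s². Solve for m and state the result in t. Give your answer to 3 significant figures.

Solving PE = m·g·h for m: m = PE/(g·h).
PE = 0.223 kcal = 933.0 J; h = 228 in = 5.791 m; g = 9.810 m/s².
m = 16.42 kg
16.42 kg × (1 t / 1000 kg) = 0.01642 t

0.0164 t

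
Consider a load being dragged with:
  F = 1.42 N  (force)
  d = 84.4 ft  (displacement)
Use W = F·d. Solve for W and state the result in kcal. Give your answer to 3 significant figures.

0.00873 kcal

W is given directly by: W = F·d.
F = 1.42 N; d = 84.4 ft = 25.73 m.
W = 36.53 J
36.53 J × (1 kcal / 4184 J) = 0.008731 kcal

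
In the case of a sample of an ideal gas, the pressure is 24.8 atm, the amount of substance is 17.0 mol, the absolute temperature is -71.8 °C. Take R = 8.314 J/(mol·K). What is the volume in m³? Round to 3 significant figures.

Rearranging: V = nRT/P.
P = 24.8 atm = 2.513×10^6 Pa; n = 17.0 mol; T = -71.8 °C = 201.3 K; R = 8.314 J/(mol·K).
V = 0.01133 m³

0.0113 m³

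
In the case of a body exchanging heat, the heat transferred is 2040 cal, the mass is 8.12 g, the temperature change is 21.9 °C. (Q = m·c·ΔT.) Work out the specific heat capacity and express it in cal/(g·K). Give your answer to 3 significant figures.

Rearranging: c = Q/(m·ΔT).
Q = 2040 cal = 8535 J; m = 8.12 g = 0.008120 kg; ΔT = 21.9 °C = 21.90 K.
c = 47998 J/(kg·K)
47998 J/(kg·K) × (1 cal/(g·K) / 4184 J/(kg·K)) = 11.47 cal/(g·K)

11.5 cal/(g·K)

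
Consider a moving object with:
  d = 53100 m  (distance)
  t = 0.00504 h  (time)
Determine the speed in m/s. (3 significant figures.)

v is given directly by: v = d/t.
d = 53100 m; t = 0.00504 h = 18.14 s.
v = 2927 m/s

2930 m/s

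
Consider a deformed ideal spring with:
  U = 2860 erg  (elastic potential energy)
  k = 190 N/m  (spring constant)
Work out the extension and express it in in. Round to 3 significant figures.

Rearranging U = ½k·x² for x: x = √(2U/k).
U = 2860 erg = 2.860×10^-4 J; k = 190 N/m.
x = 0.001735 m
0.001735 m × (1 in / 0.02540 m) = 0.06831 in

0.0683 in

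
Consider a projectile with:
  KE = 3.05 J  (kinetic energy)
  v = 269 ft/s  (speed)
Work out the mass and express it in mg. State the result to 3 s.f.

Rearranging KE = ½mv² for m: m = 2·KE/v².
KE = 3.05 J; v = 269 ft/s = 81.99 m/s.
m = 9.074×10^-4 kg
9.074×10^-4 kg × (1 mg / 1.000×10^-6 kg) = 907.4 mg

907 mg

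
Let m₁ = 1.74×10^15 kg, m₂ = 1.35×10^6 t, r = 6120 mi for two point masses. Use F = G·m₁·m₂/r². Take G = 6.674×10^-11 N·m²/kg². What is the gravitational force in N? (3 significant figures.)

Directly: F = Gm₁m₂/r².
m₁ = 1.74×10^15 kg; m₂ = 1.35×10^6 t = 1.350×10^9 kg; r = 6120 mi = 9.849×10^6 m; G = 6.674×10^-11 N·m²/kg².
F = 1.616 N

1.62 N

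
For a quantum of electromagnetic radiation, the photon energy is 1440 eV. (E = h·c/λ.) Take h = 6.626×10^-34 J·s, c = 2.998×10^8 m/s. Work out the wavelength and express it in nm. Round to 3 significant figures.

Rearranging E = h·c/λ for λ: λ = hc/E.
E = 1440 eV = 2.307×10^-16 J; h = 6.626×10^-34 J·s; c = 2.998×10^8 m/s.
λ = 8.610×10^-10 m
8.610×10^-10 m × (1 nm / 1.000×10^-9 m) = 0.8610 nm

0.861 nm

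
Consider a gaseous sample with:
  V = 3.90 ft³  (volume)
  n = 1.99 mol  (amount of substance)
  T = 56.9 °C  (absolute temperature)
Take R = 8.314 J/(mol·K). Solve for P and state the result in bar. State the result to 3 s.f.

From the ideal-gas law: P = nRT/V.
V = 3.90 ft³ = 0.1104 m³; n = 1.99 mol; T = 56.9 °C = 330.0 K; R = 8.314 J/(mol·K).
P = 49446 Pa
49446 Pa × (1 bar / 1.000×10^5 Pa) = 0.4945 bar

0.494 bar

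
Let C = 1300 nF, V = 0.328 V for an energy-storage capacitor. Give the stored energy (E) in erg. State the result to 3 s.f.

E is given directly by: E = ½CV².
C = 1300 nF = 1.300×10^-6 F; V = 0.328 V.
E = 6.993×10^-8 J
6.993×10^-8 J × (1 erg / 1.000×10^-7 J) = 0.6993 erg

0.699 erg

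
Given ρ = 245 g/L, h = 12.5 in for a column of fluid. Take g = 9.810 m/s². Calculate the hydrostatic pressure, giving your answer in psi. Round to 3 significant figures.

Directly: P = ρgh.
ρ = 245 g/L = 245.0 kg/m³; h = 12.5 in = 0.3175 m; g = 9.810 m/s².
P = 763.1 Pa
763.1 Pa × (1 psi / 6895 Pa) = 0.1107 psi

0.111 psi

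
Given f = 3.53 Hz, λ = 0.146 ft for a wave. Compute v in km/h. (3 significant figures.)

0.566 km/h

Directly: v = fλ.
f = 3.53 Hz; λ = 0.146 ft = 0.04450 m.
v = 0.1571 m/s
0.1571 m/s × (1 km/h / 0.2778 m/s) = 0.5655 km/h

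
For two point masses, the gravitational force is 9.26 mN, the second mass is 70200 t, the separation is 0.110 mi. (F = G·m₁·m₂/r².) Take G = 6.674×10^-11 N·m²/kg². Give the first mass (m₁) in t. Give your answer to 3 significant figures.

61.9 t

Rearranging F = G·m₁·m₂/r² for m₁: m₁ = F·r²/(G·m₂).
F = 9.26 mN = 0.009260 N; m₂ = 70200 t = 7.020×10^7 kg; r = 0.110 mi = 177.0 m; G = 6.674×10^-11 N·m²/kg².
m₁ = 61940 kg
61940 kg × (1 t / 1000 kg) = 61.94 t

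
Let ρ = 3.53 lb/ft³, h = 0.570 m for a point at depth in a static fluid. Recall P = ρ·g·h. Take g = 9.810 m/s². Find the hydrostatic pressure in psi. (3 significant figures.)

0.0459 psi

Directly: P = ρgh.
ρ = 3.53 lb/ft³ = 56.55 kg/m³; h = 0.570 m; g = 9.810 m/s².
P = 316.2 Pa
316.2 Pa × (1 psi / 6895 Pa) = 0.04586 psi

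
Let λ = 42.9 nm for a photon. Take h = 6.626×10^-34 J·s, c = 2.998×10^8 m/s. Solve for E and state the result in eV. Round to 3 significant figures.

28.9 eV

Directly: E = hc/λ.
λ = 42.9 nm = 4.290×10^-8 m; h = 6.626×10^-34 J·s; c = 2.998×10^8 m/s.
E = 4.630×10^-18 J  (the unit combination reduces to kg·m²/s² = J)
4.630×10^-18 J × (1 eV / 1.602×10^-19 J) = 28.90 eV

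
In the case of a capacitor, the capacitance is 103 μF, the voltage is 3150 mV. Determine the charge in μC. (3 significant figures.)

Rearranging: Q = CV.
C = 103 μF = 1.030×10^-4 F; V = 3150 mV = 3.150 V.
Q = 3.244×10^-4 C  (the unit combination reduces to A·s = C)
3.244×10^-4 C × (1 μC / 1.000×10^-6 C) = 324.4 μC

324 μC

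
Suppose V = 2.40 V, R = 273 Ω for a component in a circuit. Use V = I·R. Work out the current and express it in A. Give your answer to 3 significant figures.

Rearranging: I = V/R.
V = 2.40 V; R = 273 Ω.
I = 0.008791 A

0.00879 A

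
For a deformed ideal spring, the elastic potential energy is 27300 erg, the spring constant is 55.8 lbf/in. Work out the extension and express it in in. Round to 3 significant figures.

0.0294 in

Solving U = ½k·x² for x: x = √(2U/k).
U = 27300 erg = 0.002730 J; k = 55.8 lbf/in = 9772 N/m.
x = 7.475×10^-4 m
7.475×10^-4 m × (1 in / 0.02540 m) = 0.02943 in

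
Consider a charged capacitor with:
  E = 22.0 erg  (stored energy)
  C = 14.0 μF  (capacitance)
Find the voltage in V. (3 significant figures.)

0.561 V

Solving E = ½C·V² for V: V = √(2E/C).
E = 22.0 erg = 2.200×10^-6 J; C = 14.0 μF = 1.400×10^-5 F.
V = 0.5606 V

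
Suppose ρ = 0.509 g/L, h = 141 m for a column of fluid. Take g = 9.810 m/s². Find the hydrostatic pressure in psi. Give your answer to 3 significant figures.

0.102 psi

P is given directly by: P = ρgh.
ρ = 0.509 g/L = 0.5090 kg/m³; h = 141 m; g = 9.810 m/s².
P = 704.1 Pa
704.1 Pa × (1 psi / 6895 Pa) = 0.1021 psi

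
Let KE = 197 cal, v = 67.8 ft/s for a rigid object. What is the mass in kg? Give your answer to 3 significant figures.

3.86 kg

Rearranging: m = 2·KE/v².
KE = 197 cal = 824.2 J; v = 67.8 ft/s = 20.67 m/s.
m = 3.860 kg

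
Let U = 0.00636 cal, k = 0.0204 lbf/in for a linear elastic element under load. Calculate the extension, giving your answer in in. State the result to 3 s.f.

4.81 in

Rearranging U = ½k·x² for x: x = √(2U/k).
U = 0.00636 cal = 0.02661 J; k = 0.0204 lbf/in = 3.573 N/m.
x = 0.1221 m
0.1221 m × (1 in / 0.02540 m) = 4.805 in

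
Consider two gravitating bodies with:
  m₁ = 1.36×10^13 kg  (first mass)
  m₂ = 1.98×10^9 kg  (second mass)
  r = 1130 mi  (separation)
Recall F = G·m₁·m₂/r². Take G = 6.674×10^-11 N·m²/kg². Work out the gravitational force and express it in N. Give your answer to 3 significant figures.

0.543 N

From Newton's law of gravitation: F = Gm₁m₂/r².
m₁ = 1.36×10^13 kg; m₂ = 1.98×10^9 kg; r = 1130 mi = 1.819×10^6 m; G = 6.674×10^-11 N·m²/kg².
F = 0.5434 N  (the unit combination reduces to kg·m/s² = N)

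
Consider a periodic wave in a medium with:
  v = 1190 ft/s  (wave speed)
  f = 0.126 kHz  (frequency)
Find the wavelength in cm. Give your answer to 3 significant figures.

288 cm

Rearranging: λ = v/f.
v = 1190 ft/s = 362.7 m/s; f = 0.126 kHz = 126.0 Hz.
λ = 2.879 m
2.879 m × (1 cm / 0.01000 m) = 287.9 cm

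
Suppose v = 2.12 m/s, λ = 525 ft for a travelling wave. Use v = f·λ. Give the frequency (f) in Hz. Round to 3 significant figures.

Rearranging v = f·λ for f: f = v/λ.
v = 2.12 m/s; λ = 525 ft = 160.0 m.
f = 0.01325 Hz

0.0132 Hz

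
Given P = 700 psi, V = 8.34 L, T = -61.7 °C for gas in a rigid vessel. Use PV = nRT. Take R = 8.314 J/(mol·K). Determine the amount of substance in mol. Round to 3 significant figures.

22.9 mol

From the ideal-gas law: n = PV/(RT).
P = 700 psi = 4.826×10^6 Pa; V = 8.34 L = 0.008340 m³; T = -61.7 °C = 211.4 K; R = 8.314 J/(mol·K).
n = 22.90 mol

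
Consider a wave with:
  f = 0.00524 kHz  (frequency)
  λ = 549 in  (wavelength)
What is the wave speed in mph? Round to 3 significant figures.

163 mph

v is given directly by: v = fλ.
f = 0.00524 kHz = 5.240 Hz; λ = 549 in = 13.94 m.
v = 73.07 m/s
73.07 m/s × (1 mph / 0.4470 m/s) = 163.5 mph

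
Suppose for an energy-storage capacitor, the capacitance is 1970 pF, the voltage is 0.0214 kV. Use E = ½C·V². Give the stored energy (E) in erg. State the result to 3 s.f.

E is given directly by: E = ½CV².
C = 1970 pF = 1.970×10^-9 F; V = 0.0214 kV = 21.40 V.
E = 4.511×10^-7 J
4.511×10^-7 J × (1 erg / 1.000×10^-7 J) = 4.511 erg

4.51 erg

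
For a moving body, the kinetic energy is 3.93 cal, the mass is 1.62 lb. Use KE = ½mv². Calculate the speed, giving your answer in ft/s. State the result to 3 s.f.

Rearranging: v = √(2·KE/m).
KE = 3.93 cal = 16.44 J; m = 1.62 lb = 0.7348 kg.
v = 6.690 m/s
6.690 m/s × (1 ft/s / 0.3048 m/s) = 21.95 ft/s

21.9 ft/s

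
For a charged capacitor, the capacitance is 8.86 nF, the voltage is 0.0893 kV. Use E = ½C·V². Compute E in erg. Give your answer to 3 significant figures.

353 erg

E is given directly by: E = ½CV².
C = 8.86 nF = 8.860×10^-9 F; V = 0.0893 kV = 89.30 V.
E = 3.533×10^-5 J
3.533×10^-5 J × (1 erg / 1.000×10^-7 J) = 353.3 erg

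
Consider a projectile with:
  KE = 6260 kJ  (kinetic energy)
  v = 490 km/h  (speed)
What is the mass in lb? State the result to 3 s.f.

1490 lb

Rearranging: m = 2·KE/v².
KE = 6260 kJ = 6.260×10^6 J; v = 490 km/h = 136.1 m/s.
m = 675.8 kg
675.8 kg × (1 lb / 0.4536 kg) = 1490 lb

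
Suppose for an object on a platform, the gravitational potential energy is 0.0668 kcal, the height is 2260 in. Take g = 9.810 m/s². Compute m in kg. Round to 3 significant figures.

0.496 kg

Solving PE = m·g·h for m: m = PE/(g·h).
PE = 0.0668 kcal = 279.5 J; h = 2260 in = 57.40 m; g = 9.810 m/s².
m = 0.4963 kg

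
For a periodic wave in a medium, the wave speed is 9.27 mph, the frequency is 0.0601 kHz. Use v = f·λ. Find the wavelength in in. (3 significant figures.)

Solving v = f·λ for λ: λ = v/f.
v = 9.27 mph = 4.144 m/s; f = 0.0601 kHz = 60.10 Hz.
λ = 0.06895 m
0.06895 m × (1 in / 0.02540 m) = 2.715 in

2.71 in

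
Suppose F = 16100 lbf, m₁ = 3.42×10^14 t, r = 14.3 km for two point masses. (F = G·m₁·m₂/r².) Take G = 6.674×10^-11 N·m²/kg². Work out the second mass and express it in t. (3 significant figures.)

642 t

From Newton's law of gravitation: m₂ = F·r²/(G·m₁).
F = 16100 lbf = 71616 N; m₁ = 3.42×10^14 t = 3.420×10^17 kg; r = 14.3 km = 14300 m; G = 6.674×10^-11 N·m²/kg².
m₂ = 6.416×10^5 kg
6.416×10^5 kg × (1 t / 1000 kg) = 641.6 t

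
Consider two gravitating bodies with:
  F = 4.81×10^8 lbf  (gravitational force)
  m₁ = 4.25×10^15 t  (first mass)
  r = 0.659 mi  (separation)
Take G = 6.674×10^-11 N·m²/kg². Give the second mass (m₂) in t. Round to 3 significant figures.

From Newton's law of gravitation: m₂ = F·r²/(G·m₁).
F = 4.81×10^8 lbf = 2.140×10^9 N; m₁ = 4.25×10^15 t = 4.250×10^18 kg; r = 0.659 mi = 1061 m; G = 6.674×10^-11 N·m²/kg².
m₂ = 8.484×10^6 kg
8.484×10^6 kg × (1 t / 1000 kg) = 8484 t

8480 t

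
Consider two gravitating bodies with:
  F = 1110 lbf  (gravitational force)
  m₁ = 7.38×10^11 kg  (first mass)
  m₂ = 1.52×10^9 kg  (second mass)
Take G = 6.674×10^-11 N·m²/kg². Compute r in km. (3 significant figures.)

3.89 km

Rearranging: r = √(G·m₁m₂/F).
F = 1110 lbf = 4938 N; m₁ = 7.38×10^11 kg; m₂ = 1.52×10^9 kg; G = 6.674×10^-11 N·m²/kg².
r = 3894 m
3894 m × (1 km / 1000 m) = 3.894 km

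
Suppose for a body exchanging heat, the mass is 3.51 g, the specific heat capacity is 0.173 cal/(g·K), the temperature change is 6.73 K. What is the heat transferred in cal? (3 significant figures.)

Q is given directly by: Q = mcΔT.
m = 3.51 g = 0.003510 kg; c = 0.173 cal/(g·K) = 723.8 J/(kg·K); ΔT = 6.73 K.
Q = 17.10 J
17.10 J × (1 cal / 4.184 J) = 4.087 cal

4.09 cal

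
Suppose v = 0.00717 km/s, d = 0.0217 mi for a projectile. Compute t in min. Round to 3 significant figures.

0.0812 min

Solving v = d/t for t: t = d/v.
v = 0.00717 km/s = 7.170 m/s; d = 0.0217 mi = 34.92 m.
t = 4.871 s
4.871 s × (1 min / 60.00 s) = 0.08118 min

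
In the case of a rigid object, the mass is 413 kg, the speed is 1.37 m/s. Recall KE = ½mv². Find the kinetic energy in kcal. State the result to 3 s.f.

0.0926 kcal

KE is given directly by: KE = ½mv².
m = 413 kg; v = 1.37 m/s.
KE = 387.6 J
387.6 J × (1 kcal / 4184 J) = 0.09263 kcal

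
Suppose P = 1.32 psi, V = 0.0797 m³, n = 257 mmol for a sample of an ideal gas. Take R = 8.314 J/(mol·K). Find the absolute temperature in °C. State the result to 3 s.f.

66.3 °C

Solving PV = nRT for T: T = PV/(nR).
P = 1.32 psi = 9101 Pa; V = 0.0797 m³; n = 257 mmol = 0.2570 mol; R = 8.314 J/(mol·K).
T = 339.5 K
339.5 K − 273.15 = 66.33 °C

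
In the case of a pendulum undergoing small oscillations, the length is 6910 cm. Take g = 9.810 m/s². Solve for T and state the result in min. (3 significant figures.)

T is given directly by: T = 2π√(L/g).
L = 6910 cm = 69.10 m; g = 9.810 m/s².
T = 16.68 s
16.68 s × (1 min / 60.00 s) = 0.2779 min

0.278 min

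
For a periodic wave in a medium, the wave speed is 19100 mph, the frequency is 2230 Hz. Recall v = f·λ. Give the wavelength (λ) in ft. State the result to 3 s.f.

Solving v = f·λ for λ: λ = v/f.
v = 19100 mph = 8538 m/s; f = 2230 Hz.
λ = 3.829 m
3.829 m × (1 ft / 0.3048 m) = 12.56 ft

12.6 ft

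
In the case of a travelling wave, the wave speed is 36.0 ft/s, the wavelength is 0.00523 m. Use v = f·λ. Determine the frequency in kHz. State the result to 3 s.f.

Solving v = f·λ for f: f = v/λ.
v = 36.0 ft/s = 10.97 m/s; λ = 0.00523 m.
f = 2098 Hz
2098 Hz × (1 kHz / 1000 Hz) = 2.098 kHz

2.10 kHz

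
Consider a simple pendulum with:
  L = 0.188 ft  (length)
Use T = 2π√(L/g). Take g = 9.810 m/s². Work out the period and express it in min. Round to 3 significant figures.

0.00800 min

T is given directly by: T = 2π√(L/g).
L = 0.188 ft = 0.05730 m; g = 9.810 m/s².
T = 0.4802 s
0.4802 s × (1 min / 60.00 s) = 0.008004 min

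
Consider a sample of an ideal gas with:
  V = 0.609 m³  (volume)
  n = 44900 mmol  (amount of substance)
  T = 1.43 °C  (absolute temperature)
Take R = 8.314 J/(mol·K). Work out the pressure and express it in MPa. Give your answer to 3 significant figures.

0.168 MPa

P is given directly by: P = nRT/V.
V = 0.609 m³; n = 44900 mmol = 44.90 mol; T = 1.43 °C = 274.6 K; R = 8.314 J/(mol·K).
P = 1.683×10^5 Pa
1.683×10^5 Pa × (1 MPa / 1.000×10^6 Pa) = 0.1683 MPa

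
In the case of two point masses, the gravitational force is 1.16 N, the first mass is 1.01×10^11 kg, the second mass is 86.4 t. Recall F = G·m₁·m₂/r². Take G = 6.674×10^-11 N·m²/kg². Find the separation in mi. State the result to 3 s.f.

Rearranging: r = √(G·m₁m₂/F).
F = 1.16 N; m₁ = 1.01×10^11 kg; m₂ = 86.4 t = 86400 kg; G = 6.674×10^-11 N·m²/kg².
r = 708.6 m
708.6 m × (1 mi / 1609 m) = 0.4403 mi

0.440 mi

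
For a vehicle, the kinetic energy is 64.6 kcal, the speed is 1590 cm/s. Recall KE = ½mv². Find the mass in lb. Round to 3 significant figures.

4710 lb

Rearranging KE = ½mv² for m: m = 2·KE/v².
KE = 64.6 kcal = 2.703×10^5 J; v = 1590 cm/s = 15.90 m/s.
m = 2138 kg
2138 kg × (1 lb / 0.4536 kg) = 4714 lb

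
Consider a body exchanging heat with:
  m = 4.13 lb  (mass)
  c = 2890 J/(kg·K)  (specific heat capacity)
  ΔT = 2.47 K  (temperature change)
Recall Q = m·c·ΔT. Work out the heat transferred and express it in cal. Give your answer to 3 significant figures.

Q is given directly by: Q = mcΔT.
m = 4.13 lb = 1.873 kg; c = 2890 J/(kg·K); ΔT = 2.47 K.
Q = 13372 J  (the unit combination reduces to kg·m²/s² = J)
13372 J × (1 cal / 4.184 J) = 3196 cal

3200 cal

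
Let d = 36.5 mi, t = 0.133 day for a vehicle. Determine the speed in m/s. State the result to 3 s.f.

Directly: v = d/t.
d = 36.5 mi = 58741 m; t = 0.133 day = 11491 s.
v = 5.112 m/s

5.11 m/s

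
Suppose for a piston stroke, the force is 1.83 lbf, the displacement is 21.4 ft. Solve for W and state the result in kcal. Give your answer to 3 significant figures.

0.0127 kcal

W is given directly by: W = F·d.
F = 1.83 lbf = 8.140 N; d = 21.4 ft = 6.523 m.
W = 53.10 J
53.10 J × (1 kcal / 4184 J) = 0.01269 kcal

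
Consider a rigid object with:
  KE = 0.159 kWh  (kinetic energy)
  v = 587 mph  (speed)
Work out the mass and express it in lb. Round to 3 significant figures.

36.7 lb

Rearranging: m = 2·KE/v².
KE = 0.159 kWh = 5.724×10^5 J; v = 587 mph = 262.4 m/s.
m = 16.62 kg
16.62 kg × (1 lb / 0.4536 kg) = 36.65 lb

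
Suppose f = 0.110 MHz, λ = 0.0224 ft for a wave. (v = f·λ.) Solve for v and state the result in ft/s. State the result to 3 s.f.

Directly: v = fλ.
f = 0.110 MHz = 1.100×10^5 Hz; λ = 0.0224 ft = 0.006828 m.
v = 751.0 m/s
751.0 m/s × (1 ft/s / 0.3048 m/s) = 2464 ft/s

2460 ft/s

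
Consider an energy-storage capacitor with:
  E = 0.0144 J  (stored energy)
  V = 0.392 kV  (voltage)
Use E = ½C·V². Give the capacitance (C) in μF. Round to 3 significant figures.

0.187 μF

Rearranging E = ½C·V² for C: C = 2E/V².
E = 0.0144 J; V = 0.392 kV = 392.0 V.
C = 1.874×10^-7 F
1.874×10^-7 F × (1 μF / 1.000×10^-6 F) = 0.1874 μF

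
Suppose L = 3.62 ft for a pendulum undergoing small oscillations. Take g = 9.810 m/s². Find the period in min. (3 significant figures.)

0.0351 min

Directly: T = 2π√(L/g).
L = 3.62 ft = 1.103 m; g = 9.810 m/s².
T = 2.107 s
2.107 s × (1 min / 60.00 s) = 0.03512 min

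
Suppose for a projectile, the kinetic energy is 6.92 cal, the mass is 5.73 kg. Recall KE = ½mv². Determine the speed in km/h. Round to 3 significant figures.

11.4 km/h

Rearranging: v = √(2·KE/m).
KE = 6.92 cal = 28.95 J; m = 5.73 kg.
v = 3.179 m/s
3.179 m/s × (1 km/h / 0.2778 m/s) = 11.44 km/h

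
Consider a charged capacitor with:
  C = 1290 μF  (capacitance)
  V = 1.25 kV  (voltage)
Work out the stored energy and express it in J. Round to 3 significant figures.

E is given directly by: E = ½CV².
C = 1290 μF = 0.001290 F; V = 1.25 kV = 1250 V.
E = 1008 J  (the unit combination reduces to kg·m²/s² = J)

1010 J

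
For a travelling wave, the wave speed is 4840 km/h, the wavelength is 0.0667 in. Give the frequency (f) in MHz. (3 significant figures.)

0.794 MHz

Solving v = f·λ for f: f = v/λ.
v = 4840 km/h = 1344 m/s; λ = 0.0667 in = 0.001694 m.
f = 7.936×10^5 Hz
7.936×10^5 Hz × (1 MHz / 1.000×10^6 Hz) = 0.7936 MHz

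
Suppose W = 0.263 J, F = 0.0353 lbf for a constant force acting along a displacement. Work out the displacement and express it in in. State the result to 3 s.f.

65.9 in

Rearranging: d = W/F.
W = 0.263 J; F = 0.0353 lbf = 0.1570 N.
d = 1.675 m
1.675 m × (1 in / 0.02540 m) = 65.94 in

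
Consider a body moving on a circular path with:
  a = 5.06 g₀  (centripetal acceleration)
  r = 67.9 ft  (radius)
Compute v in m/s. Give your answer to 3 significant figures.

32.0 m/s

Rearranging a = v²/r for v: v = √(a·r).
a = 5.06 g₀ = 49.62 m/s²; r = 67.9 ft = 20.70 m.
v = 32.05 m/s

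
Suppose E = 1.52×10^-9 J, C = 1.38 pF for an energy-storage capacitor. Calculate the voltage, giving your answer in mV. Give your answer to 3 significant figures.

Rearranging E = ½C·V² for V: V = √(2E/C).
E = 1.52×10^-9 J; C = 1.38 pF = 1.380×10^-12 F.
V = 46.94 V  (the unit combination reduces to kg·m²/(A·s³) = V)
46.94 V × (1 mV / 0.001000 V) = 46935 mV

46900 mV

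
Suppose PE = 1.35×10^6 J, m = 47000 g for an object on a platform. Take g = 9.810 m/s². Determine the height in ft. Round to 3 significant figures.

Solving PE = m·g·h for h: h = PE/(m·g).
PE = 1.35×10^6 J; m = 47000 g = 47.00 kg; g = 9.810 m/s².
h = 2928 m
2928 m × (1 ft / 0.3048 m) = 9606 ft

9610 ft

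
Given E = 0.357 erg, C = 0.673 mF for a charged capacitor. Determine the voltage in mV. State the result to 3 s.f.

Solving E = ½C·V² for V: V = √(2E/C).
E = 0.357 erg = 3.570×10^-8 J; C = 0.673 mF = 6.730×10^-4 F.
V = 0.01030 V
0.01030 V × (1 mV / 0.001000 V) = 10.30 mV

10.3 mV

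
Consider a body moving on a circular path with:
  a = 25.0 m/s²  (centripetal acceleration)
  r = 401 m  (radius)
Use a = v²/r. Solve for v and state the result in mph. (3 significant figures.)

Solving a = v²/r for v: v = √(a·r).
a = 25.0 m/s²; r = 401 m.
v = 100.1 m/s
100.1 m/s × (1 mph / 0.4470 m/s) = 224.0 mph

224 mph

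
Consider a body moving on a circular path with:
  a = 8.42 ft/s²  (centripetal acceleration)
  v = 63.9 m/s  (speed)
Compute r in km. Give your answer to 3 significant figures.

1.59 km

Solving a = v²/r for r: r = v²/a.
a = 8.42 ft/s² = 2.566 m/s²; v = 63.9 m/s.
r = 1591 m
1591 m × (1 km / 1000 m) = 1.591 km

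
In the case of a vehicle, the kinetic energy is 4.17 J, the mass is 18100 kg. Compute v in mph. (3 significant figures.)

Rearranging: v = √(2·KE/m).
KE = 4.17 J; m = 18100 kg.
v = 0.02147 m/s
0.02147 m/s × (1 mph / 0.4470 m/s) = 0.04802 mph

0.0480 mph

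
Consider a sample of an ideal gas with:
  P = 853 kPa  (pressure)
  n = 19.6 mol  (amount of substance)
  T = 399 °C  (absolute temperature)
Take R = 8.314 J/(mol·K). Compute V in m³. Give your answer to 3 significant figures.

0.128 m³

Rearranging PV = nRT for V: V = nRT/P.
P = 853 kPa = 8.530×10^5 Pa; n = 19.6 mol; T = 399 °C = 672.1 K; R = 8.314 J/(mol·K).
V = 0.1284 m³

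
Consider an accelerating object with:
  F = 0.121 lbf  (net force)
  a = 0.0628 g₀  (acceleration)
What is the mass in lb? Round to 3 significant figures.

1.93 lb

From Newton's second law: m = F/a.
F = 0.121 lbf = 0.5382 N; a = 0.0628 g₀ = 0.6159 m/s².
m = 0.8740 kg
0.8740 kg × (1 lb / 0.4536 kg) = 1.927 lb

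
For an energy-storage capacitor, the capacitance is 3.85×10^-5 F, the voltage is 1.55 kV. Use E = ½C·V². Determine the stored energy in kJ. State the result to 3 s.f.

Directly: E = ½CV².
C = 3.85×10^-5 F; V = 1.55 kV = 1550 V.
E = 46.25 J
46.25 J × (1 kJ / 1000 J) = 0.04625 kJ

0.0462 kJ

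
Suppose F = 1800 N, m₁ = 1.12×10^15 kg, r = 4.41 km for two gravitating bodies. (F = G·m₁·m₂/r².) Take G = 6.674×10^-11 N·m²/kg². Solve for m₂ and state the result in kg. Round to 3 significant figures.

4.68×10^5 kg

From Newton's law of gravitation: m₂ = F·r²/(G·m₁).
F = 1800 N; m₁ = 1.12×10^15 kg; r = 4.41 km = 4410 m; G = 6.674×10^-11 N·m²/kg².
m₂ = 4.683×10^5 kg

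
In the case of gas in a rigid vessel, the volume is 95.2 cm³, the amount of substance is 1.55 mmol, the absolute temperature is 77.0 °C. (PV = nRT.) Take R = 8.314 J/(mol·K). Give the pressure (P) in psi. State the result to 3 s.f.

From the ideal-gas law: P = nRT/V.
V = 95.2 cm³ = 9.520×10^-5 m³; n = 1.55 mmol = 0.001550 mol; T = 77.0 °C = 350.1 K; R = 8.314 J/(mol·K).
P = 47398 Pa  (the unit combination reduces to kg/(m·s²) = Pa)
47398 Pa × (1 psi / 6895 Pa) = 6.874 psi

6.87 psi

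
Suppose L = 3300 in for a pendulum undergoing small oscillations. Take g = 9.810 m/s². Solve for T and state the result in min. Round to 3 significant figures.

Directly: T = 2π√(L/g).
L = 3300 in = 83.82 m; g = 9.810 m/s².
T = 18.37 s
18.37 s × (1 min / 60.00 s) = 0.3061 min

0.306 min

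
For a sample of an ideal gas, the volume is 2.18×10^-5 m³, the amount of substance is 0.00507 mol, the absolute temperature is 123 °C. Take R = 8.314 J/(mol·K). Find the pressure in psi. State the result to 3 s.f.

P is given directly by: P = nRT/V.
V = 2.18×10^-5 m³; n = 0.00507 mol; T = 123 °C = 396.1 K; R = 8.314 J/(mol·K).
P = 7.660×10^5 Pa
7.660×10^5 Pa × (1 psi / 6895 Pa) = 111.1 psi

111 psi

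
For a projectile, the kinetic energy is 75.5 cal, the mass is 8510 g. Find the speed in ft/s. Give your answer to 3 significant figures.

Rearranging: v = √(2·KE/m).
KE = 75.5 cal = 315.9 J; m = 8510 g = 8.510 kg.
v = 8.616 m/s
8.616 m/s × (1 ft/s / 0.3048 m/s) = 28.27 ft/s

28.3 ft/s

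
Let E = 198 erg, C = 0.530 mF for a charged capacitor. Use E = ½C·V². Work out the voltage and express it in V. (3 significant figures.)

Solving E = ½C·V² for V: V = √(2E/C).
E = 198 erg = 1.980×10^-5 J; C = 0.530 mF = 5.300×10^-4 F.
V = 0.2733 V  (the unit combination reduces to kg·m²/(A·s³) = V)

0.273 V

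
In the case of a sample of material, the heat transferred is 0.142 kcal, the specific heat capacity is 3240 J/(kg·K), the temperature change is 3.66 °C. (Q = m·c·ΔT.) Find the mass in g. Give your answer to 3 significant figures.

50.1 g

Solving Q = m·c·ΔT for m: m = Q/(c·ΔT).
Q = 0.142 kcal = 594.1 J; c = 3240 J/(kg·K); ΔT = 3.66 °C = 3.660 K.
m = 0.05010 kg
0.05010 kg × (1 g / 0.001000 kg) = 50.10 g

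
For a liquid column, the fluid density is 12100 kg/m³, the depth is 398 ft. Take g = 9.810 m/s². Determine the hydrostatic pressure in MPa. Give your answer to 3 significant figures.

14.4 MPa

P is given directly by: P = ρgh.
ρ = 12100 kg/m³; h = 398 ft = 121.3 m; g = 9.810 m/s².
P = 1.440×10^7 Pa  (the unit combination reduces to kg/(m·s²) = Pa)
1.440×10^7 Pa × (1 MPa / 1.000×10^6 Pa) = 14.40 MPa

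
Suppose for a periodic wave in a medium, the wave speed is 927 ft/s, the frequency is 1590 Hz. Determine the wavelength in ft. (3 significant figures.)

Rearranging: λ = v/f.
v = 927 ft/s = 282.5 m/s; f = 1590 Hz.
λ = 0.1777 m
0.1777 m × (1 ft / 0.3048 m) = 0.5830 ft

0.583 ft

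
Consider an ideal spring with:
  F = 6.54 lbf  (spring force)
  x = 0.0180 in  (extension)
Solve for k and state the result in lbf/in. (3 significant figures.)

363 lbf/in

Solving F = k·x for k: k = F/x.
F = 6.54 lbf = 29.09 N; x = 0.0180 in = 4.572×10^-4 m.
k = 63629 N/m
63629 N/m × (1 lbf/in / 175.1 N/m) = 363.3 lbf/in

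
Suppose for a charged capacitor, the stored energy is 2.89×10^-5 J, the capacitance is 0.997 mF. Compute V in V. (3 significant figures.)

Rearranging E = ½C·V² for V: V = √(2E/C).
E = 2.89×10^-5 J; C = 0.997 mF = 9.970×10^-4 F.
V = 0.2408 V

0.241 V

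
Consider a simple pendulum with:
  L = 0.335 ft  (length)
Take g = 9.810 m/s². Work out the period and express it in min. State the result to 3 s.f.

0.0107 min

T is given directly by: T = 2π√(L/g).
L = 0.335 ft = 0.1021 m; g = 9.810 m/s².
T = 0.6410 s
0.6410 s × (1 min / 60.00 s) = 0.01068 min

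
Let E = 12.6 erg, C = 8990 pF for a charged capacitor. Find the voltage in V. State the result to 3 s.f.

Solving E = ½C·V² for V: V = √(2E/C).
E = 12.6 erg = 1.260×10^-6 J; C = 8990 pF = 8.990×10^-9 F.
V = 16.74 V

16.7 V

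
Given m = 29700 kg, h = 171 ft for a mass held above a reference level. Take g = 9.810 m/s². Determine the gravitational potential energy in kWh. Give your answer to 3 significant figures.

PE is given directly by: PE = mgh.
m = 29700 kg; h = 171 ft = 52.12 m; g = 9.810 m/s².
PE = 1.519×10^7 J
1.519×10^7 J × (1 kWh / 3.600×10^6 J) = 4.218 kWh

4.22 kWh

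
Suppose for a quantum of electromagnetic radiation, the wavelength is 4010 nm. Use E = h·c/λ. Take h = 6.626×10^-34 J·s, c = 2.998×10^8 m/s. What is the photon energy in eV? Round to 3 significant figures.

0.309 eV

E is given directly by: E = hc/λ.
λ = 4010 nm = 4.010×10^-6 m; h = 6.626×10^-34 J·s; c = 2.998×10^8 m/s.
E = 4.954×10^-20 J
4.954×10^-20 J × (1 eV / 1.602×10^-19 J) = 0.3092 eV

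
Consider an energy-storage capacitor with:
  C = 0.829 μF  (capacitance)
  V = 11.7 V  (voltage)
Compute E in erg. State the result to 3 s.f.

E is given directly by: E = ½CV².
C = 0.829 μF = 8.290×10^-7 F; V = 11.7 V.
E = 5.674×10^-5 J
5.674×10^-5 J × (1 erg / 1.000×10^-7 J) = 567.4 erg

567 erg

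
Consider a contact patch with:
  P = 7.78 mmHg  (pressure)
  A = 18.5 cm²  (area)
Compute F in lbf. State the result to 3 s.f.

0.431 lbf

Rearranging P = F/A for F: F = P·A.
P = 7.78 mmHg = 1037 Pa; A = 18.5 cm² = 0.001850 m².
F = 1.919 N
1.919 N × (1 lbf / 4.448 N) = 0.4314 lbf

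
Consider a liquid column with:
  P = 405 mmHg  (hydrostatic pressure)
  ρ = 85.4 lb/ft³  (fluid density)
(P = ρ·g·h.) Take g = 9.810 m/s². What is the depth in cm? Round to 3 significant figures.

Rearranging P = ρ·g·h for h: h = P/(ρ·g).
P = 405 mmHg = 53995 Pa; ρ = 85.4 lb/ft³ = 1368 kg/m³; g = 9.810 m/s².
h = 4.024 m
4.024 m × (1 cm / 0.01000 m) = 402.4 cm

402 cm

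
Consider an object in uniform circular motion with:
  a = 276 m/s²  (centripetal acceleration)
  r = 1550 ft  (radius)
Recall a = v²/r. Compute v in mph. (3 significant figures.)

808 mph

Solving a = v²/r for v: v = √(a·r).
a = 276 m/s²; r = 1550 ft = 472.4 m.
v = 361.1 m/s
361.1 m/s × (1 mph / 0.4470 m/s) = 807.8 mph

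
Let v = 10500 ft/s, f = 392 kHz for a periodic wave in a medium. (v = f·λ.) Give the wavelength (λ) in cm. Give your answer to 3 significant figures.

0.816 cm

Rearranging v = f·λ for λ: λ = v/f.
v = 10500 ft/s = 3200 m/s; f = 392 kHz = 3.920×10^5 Hz.
λ = 0.008164 m
0.008164 m × (1 cm / 0.01000 m) = 0.8164 cm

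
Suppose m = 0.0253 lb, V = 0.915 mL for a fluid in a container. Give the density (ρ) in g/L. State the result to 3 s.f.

ρ is given directly by: ρ = m/V.
m = 0.0253 lb = 0.01148 kg; V = 0.915 mL = 9.150×10^-7 m³.
ρ = 12542 kg/m³
Since 1 g/L = 1 kg/m³, 12542 g/L.

12500 g/L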